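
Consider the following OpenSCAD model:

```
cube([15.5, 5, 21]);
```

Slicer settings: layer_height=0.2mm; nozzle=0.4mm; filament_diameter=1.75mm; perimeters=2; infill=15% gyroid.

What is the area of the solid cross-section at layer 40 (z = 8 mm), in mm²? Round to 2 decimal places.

77.50 mm²

At z = 8 mm: the cube is present — its section is the full 15.5×5 rectangle (area 77.50 mm²). Overall, the cross-section is a single solid region. Net area = 77.50 mm².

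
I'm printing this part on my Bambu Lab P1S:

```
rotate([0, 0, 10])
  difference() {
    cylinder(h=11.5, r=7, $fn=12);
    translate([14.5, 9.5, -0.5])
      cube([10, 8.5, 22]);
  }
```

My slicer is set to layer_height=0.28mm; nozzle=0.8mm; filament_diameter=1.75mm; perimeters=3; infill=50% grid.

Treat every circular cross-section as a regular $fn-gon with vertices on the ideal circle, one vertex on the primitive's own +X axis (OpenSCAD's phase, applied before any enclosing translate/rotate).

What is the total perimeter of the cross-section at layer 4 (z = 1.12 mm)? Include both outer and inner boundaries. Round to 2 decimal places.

At z = 1.12 mm: the cylinder: section is a regular 12-gon, circumradius r=7 (perimeter = 2·12·7.000·sin(180°/12) = 43.48 mm); the cube at (14.5, 9.5) is present — its section is the full 10×8.5 rectangle (perimeter 37.00 mm); Taking the first minus the rest: starting from the r=7 cylinder, the 10×8.5 cube at (14.5, 9.5) misses the remaining region (no effect) — boundary = 43.48 mm; (whole slice rotated 10° about Z — lengths, areas and connectivity unchanged). Overall, the cross-section is a single solid region. Total boundary length (outer) = 43.48 mm.

43.48 mm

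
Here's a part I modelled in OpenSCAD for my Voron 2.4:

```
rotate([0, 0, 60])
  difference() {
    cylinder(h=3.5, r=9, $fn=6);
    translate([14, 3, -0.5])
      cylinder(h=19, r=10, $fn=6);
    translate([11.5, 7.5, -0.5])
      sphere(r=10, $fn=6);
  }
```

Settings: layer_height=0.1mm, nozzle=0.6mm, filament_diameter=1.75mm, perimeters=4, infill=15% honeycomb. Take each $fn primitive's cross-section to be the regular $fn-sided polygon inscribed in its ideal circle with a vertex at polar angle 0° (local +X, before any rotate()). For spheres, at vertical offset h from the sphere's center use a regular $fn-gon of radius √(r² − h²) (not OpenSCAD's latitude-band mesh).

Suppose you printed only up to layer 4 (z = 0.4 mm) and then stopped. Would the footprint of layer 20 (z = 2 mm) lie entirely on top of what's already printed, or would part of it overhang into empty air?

Compare the two slices. At z = 0.4: the r=9 cylinder gives a regular 6-gon of circumradius 9 (constant along its height) (area = (6/2)·9.000²·sin(360°/6) = 210.44 mm²); the r=10 cylinder at (14, 3) gives a regular 6-gon of circumradius 10 (constant along its height) (area = (6/2)·10.000²·sin(360°/6) = 259.81 mm²); the r=10 sphere at (11.5, 7.5) contributes a regular 6-gon of circumradius √(10²−0.9²) = 9.959 (area = (6/2)·9.959²·sin(360°/6) = 257.70 mm²); Taking the first minus the rest: starting from the r=9 cylinder (210.44 mm²), the r=10 cylinder at (14, 3) partially overlaps it — only the 19.05 mm² overlap (of its 259.81 mm²) is removed, clipping the outline; the r=10 sphere at (11.5, 7.5) partially overlaps it — only the 10.34 mm² overlap (of its 257.70 mm²) is removed, clipping the outline — area = 181.06 mm²; (whole slice rotated 60° about Z — lengths, areas and connectivity unchanged). At z = 2: the r=9 cylinder gives a regular 6-gon of circumradius 9 (constant along its height) (area = (6/2)·9.000²·sin(360°/6) = 210.44 mm²); the r=10 cylinder at (14, 3) gives a regular 6-gon of circumradius 10 (constant along its height) (area = (6/2)·10.000²·sin(360°/6) = 259.81 mm²); the r=10 sphere at (11.5, 7.5) slices to a regular 6-gon of circumradius 9.682 (√(r²−h²) with h=2.5 from center) (area = (6/2)·9.682²·sin(360°/6) = 243.57 mm²); After the difference (first − rest): starting from the r=9 cylinder (210.44 mm²), the r=10 cylinder at (14, 3) partially overlaps it — only the 19.05 mm² overlap (of its 259.81 mm²) is removed, clipping the outline; the r=10 sphere at (11.5, 7.5) partially overlaps it — only the 9.08 mm² overlap (of its 243.57 mm²) is removed, clipping the outline — area = 182.32 mm²; (rotated 60° about Z; rotation is an isometry so areas/perimeters/island counts are preserved). Checking containment: at z = 2 the cross-section extends beyond the z = 0.4 cross-section by about 1.26 mm².

part overhangs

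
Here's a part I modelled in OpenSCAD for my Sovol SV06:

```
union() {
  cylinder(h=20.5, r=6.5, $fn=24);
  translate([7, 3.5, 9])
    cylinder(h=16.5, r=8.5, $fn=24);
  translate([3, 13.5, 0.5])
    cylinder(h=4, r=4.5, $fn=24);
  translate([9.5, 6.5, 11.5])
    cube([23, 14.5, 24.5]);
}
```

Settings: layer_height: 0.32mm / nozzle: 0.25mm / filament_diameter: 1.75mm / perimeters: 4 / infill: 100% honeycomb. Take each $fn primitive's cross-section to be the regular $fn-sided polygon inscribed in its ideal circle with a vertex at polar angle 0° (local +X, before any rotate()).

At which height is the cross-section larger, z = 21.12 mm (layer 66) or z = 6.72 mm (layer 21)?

layer 66 (z = 21.12 mm)

Layer 66 (z = 21.12): the cylinder is absent (z outside [0, 20.5]); the r=8.5 cylinder at (7, 3.5) contributes a regular 24-gon of circumradius 8.5 (area = (24/2)·8.500²·sin(360°/24) = 224.40 mm²); the cylinder at (3, 13.5) is not intersected at this z (z outside [0.5, 4.5]); the cube at (9.5, 6.5) is present — its section is the full 23×14.5 rectangle (area 333.50 mm²); Merging all regions: the regions partially overlap — summed areas 557.90 mm² minus the doubly-counted overlap 17.96 mm² gives 539.94 mm² — area = 539.94 mm². So its area = 539.94 mm². Layer 21 (z = 6.72): the cylinder: section is a regular 24-gon, circumradius r=6.5 (area = (24/2)·6.500²·sin(360°/24) = 131.22 mm²); the cylinder at (7, 3.5) is absent (z outside [9, 25.5]); the cylinder at (3, 13.5) does not reach this height (z outside [0.5, 4.5]); the cube at (9.5, 6.5) is absent (z outside [11.5, 36]); Merging all regions: only the r=6.5 cylinder is present, so the union is just that shape — area = 131.22 mm². So its area = 131.22 mm². Layer 66 is larger (539.94 vs 131.22 mm²).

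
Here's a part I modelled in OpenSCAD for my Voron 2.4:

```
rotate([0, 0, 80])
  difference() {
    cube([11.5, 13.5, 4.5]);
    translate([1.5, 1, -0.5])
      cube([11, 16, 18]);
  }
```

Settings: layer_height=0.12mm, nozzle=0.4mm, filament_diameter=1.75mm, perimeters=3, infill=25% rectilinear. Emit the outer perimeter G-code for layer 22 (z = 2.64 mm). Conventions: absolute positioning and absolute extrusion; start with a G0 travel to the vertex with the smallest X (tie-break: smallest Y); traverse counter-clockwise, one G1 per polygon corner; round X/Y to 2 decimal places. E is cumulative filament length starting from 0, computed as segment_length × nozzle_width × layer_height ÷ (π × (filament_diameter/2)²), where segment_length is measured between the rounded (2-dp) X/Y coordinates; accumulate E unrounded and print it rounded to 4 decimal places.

G0 X-13.29 Y2.34 Z2.64
G1 X0.00 Y0.00 E0.2693
G1 X2.00 Y11.33 E0.4989
G1 X1.01 Y11.50 E0.5189
G1 X-0.72 Y1.65 E0.7185
G1 X-13.03 Y3.82 E0.9680
G1 X-13.29 Y2.34 E0.9980

At z = 2.64 mm: the cube is present — its section is the full 11.5×13.5 rectangle; the 11×16 cube at (1.5, 1) contributes its full rectangle; After the difference (first − rest): starting from the 11.5×13.5 cube, the 11×16 cube at (1.5, 1) partially overlaps it — only the 125.00 mm² overlap (of its 176.00 mm²) is removed, clipping the outline — 1 connected region; (whole slice rotated 80° about Z — lengths, areas and connectivity unchanged). The outline is a single polygon with 6 vertices. Extrusion per mm of travel: 0.4 × 0.12 / (π × 0.875²) = 0.019956. Accumulating E over each segment gives final E = 0.9980.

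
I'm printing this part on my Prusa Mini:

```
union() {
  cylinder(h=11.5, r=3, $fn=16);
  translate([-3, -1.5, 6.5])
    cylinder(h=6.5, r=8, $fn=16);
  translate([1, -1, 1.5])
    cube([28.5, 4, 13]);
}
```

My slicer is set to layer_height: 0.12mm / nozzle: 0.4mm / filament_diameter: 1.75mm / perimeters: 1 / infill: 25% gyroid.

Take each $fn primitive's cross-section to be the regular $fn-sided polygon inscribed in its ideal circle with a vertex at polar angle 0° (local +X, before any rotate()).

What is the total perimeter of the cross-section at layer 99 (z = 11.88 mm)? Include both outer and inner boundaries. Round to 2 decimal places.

At z = 11.88 mm: the cylinder is not intersected at this z (z outside [0, 11.5]); the r=8 cylinder at (-3, -1.5) contributes a regular 16-gon of circumradius 8 (perimeter = 2·16·8.000·sin(180°/16) = 49.94 mm); the cube at (1, -1) is present — its section is the full 28.5×4 rectangle (perimeter 65.00 mm); Taking the union: the regions partially overlap (shared area 13.53 mm²), so the edge portions inside another operand are dropped and the merged outline is re-measured after clipping — boundary = 100.27 mm. Overall, the cross-section is a single solid region. Total boundary length (outer) = 100.27 mm.

100.27 mm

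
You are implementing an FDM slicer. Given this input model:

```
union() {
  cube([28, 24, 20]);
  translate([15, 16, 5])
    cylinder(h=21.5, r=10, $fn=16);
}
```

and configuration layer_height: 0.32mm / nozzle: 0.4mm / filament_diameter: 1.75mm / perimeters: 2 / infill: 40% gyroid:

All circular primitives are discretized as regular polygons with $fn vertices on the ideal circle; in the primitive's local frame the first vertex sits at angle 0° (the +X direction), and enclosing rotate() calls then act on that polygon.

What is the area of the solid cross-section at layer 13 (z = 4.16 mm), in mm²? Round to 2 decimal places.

672.00 mm²

At z = 4.16 mm: the 28×24 cube contributes its full rectangle (area 672.00 mm²); the cylinder at (15, 16) is absent (z outside [5, 26.5]); Taking the union: only the 28×24 cube is present, so the union is just that shape — area = 672.00 mm². Overall, the cross-section is a single solid region. Net area = 672.00 mm².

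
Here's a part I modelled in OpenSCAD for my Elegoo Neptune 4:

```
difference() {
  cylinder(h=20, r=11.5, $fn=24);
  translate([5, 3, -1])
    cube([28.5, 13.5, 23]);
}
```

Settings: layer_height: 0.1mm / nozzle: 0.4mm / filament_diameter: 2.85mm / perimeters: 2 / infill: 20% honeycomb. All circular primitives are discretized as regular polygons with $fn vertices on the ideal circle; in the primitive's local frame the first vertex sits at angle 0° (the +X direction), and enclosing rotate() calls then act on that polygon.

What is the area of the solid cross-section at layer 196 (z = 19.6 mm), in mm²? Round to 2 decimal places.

At z = 19.6 mm: the r=11.5 cylinder contributes a regular 24-gon of circumradius 11.5 (area = (24/2)·11.500²·sin(360°/24) = 410.75 mm²); the cube at (5, 3) is present — its section is the full 28.5×13.5 rectangle (area 384.75 mm²); After the difference (first − rest): starting from the r=11.5 cylinder (410.75 mm²), the 28.5×13.5 cube at (5, 3) partially overlaps it — only the 28.50 mm² overlap (of its 384.75 mm²) is removed, clipping the outline — area = 382.24 mm². Overall, the cross-section is a single solid region. Net area = 382.24 mm².

382.24 mm²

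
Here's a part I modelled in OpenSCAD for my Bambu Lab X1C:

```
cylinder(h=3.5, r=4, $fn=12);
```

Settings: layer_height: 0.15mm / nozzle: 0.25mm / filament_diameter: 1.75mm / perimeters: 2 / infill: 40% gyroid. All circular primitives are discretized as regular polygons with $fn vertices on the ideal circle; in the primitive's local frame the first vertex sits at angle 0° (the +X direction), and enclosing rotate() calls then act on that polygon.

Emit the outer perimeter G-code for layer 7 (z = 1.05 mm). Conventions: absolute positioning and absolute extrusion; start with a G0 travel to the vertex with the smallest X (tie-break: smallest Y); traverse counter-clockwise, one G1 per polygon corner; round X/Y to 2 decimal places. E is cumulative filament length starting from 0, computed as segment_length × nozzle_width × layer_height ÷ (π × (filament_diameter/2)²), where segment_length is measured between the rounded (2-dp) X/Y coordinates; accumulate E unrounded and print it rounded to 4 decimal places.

G0 X-4.00 Y0.00 Z1.05
G1 X-3.46 Y-2.00 E0.0323
G1 X-2.00 Y-3.46 E0.0645
G1 X0.00 Y-4.00 E0.0968
G1 X2.00 Y-3.46 E0.1291
G1 X3.46 Y-2.00 E0.1613
G1 X4.00 Y0.00 E0.1936
G1 X3.46 Y2.00 E0.2259
G1 X2.00 Y3.46 E0.2581
G1 X0.00 Y4.00 E0.2904
G1 X-2.00 Y3.46 E0.3227
G1 X-3.46 Y2.00 E0.3548
G1 X-4.00 Y0.00 E0.3871

At z = 1.05 mm: the r=4 cylinder gives a regular 12-gon of circumradius 4 (constant along its height). The outline is a single polygon with 12 vertices. Extrusion per mm of travel: 0.25 × 0.15 / (π × 0.875²) = 0.015591. Accumulating E over each segment gives final E = 0.3871.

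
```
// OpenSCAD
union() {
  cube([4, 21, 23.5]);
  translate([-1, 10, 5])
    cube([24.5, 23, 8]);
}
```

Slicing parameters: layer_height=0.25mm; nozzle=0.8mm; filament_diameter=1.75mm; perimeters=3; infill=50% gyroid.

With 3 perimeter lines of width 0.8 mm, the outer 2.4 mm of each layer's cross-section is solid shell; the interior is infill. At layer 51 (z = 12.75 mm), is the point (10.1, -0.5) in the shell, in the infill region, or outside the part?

outside

At z = 12.75 mm: the cube is present — its section is the full 4×21 rectangle; the cube at (-1, 10) is present — its section is the full 24.5×23 rectangle; Merging all regions: the regions partially overlap (shared area 44.00 mm²), so overlapping operands fuse into one piece — 1 connected region. Overall, the cross-section is a single solid region. The nearest boundary edge runs (4.00, 0.00)→(0.00, 0.00); distance from the point to it = 6.12 mm. The point is not inside any of the regions above, so it lies outside the cross-section (6.12 mm from the nearest boundary).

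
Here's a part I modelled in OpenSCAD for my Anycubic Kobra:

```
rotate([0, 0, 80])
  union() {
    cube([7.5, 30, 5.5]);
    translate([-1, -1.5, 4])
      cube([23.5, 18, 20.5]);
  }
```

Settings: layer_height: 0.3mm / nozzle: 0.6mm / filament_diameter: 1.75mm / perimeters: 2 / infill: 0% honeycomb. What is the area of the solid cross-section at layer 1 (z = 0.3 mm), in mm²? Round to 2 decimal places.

At z = 0.3 mm: the 7.5×30 cube contributes its full rectangle (area 225.00 mm²); the cube at (-1, -1.5) is absent (z outside [4, 24.5]); Combining (union): only the 7.5×30 cube is present, so the union is just that shape — area = 225.00 mm²; (whole slice rotated 80° about Z — lengths, areas and connectivity unchanged). Overall, the cross-section is a single solid region. Net area = 225.00 mm².

225.00 mm²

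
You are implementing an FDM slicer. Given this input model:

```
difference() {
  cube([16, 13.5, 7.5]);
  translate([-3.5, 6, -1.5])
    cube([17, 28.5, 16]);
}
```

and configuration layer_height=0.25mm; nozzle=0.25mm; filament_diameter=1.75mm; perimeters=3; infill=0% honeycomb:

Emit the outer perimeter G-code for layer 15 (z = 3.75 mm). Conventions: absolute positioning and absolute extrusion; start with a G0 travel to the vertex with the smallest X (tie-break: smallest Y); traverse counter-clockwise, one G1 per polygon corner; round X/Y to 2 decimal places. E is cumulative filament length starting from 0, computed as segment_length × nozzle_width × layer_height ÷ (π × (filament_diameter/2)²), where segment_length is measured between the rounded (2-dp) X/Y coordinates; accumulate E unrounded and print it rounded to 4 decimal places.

G0 X0.00 Y0.00 Z3.75
G1 X16.00 Y0.00 E0.4158
G1 X16.00 Y13.50 E0.7665
G1 X13.50 Y13.50 E0.8315
G1 X13.50 Y6.00 E1.0264
G1 X0.00 Y6.00 E1.3772
G1 X0.00 Y0.00 E1.5331

At z = 3.75 mm: the cube (footprint 16×13.5) is included at this height; the cube at (-3.5, 6) is present — its section is the full 17×28.5 rectangle; Taking the first minus the rest: starting from the 16×13.5 cube, the 17×28.5 cube at (-3.5, 6) partially overlaps it — only the 101.25 mm² overlap (of its 484.50 mm²) is removed, clipping the outline — 1 connected region. The outline is a single polygon with 6 vertices. Extrusion per mm of travel: 0.25 × 0.25 / (π × 0.875²) = 0.025984. Accumulating E over each segment gives final E = 1.5331.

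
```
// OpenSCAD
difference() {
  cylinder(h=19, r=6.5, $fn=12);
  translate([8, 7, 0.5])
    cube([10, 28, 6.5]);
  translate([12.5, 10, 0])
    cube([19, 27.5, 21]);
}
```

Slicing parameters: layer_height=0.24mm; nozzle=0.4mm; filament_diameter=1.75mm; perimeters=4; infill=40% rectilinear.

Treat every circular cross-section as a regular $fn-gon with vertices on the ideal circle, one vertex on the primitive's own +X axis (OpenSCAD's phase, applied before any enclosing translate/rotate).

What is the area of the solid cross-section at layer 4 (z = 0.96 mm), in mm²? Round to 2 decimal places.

At z = 0.96 mm: the r=6.5 cylinder contributes a regular 12-gon of circumradius 6.5 (area = (12/2)·6.500²·sin(360°/12) = 126.75 mm²); the 10×28 cube at (8, 7) contributes its full rectangle (area 280.00 mm²); the cube at (12.5, 10) is present — its section is the full 19×27.5 rectangle (area 522.50 mm²); Subtracting the remaining from the first: starting from the r=6.5 cylinder (126.75 mm²), the 10×28 cube at (8, 7) misses the remaining region (no effect); the 19×27.5 cube at (12.5, 10) misses the remaining region (no effect) — area = 126.75 mm². Overall, the cross-section is a single solid region. Net area = 126.75 mm².

126.75 mm²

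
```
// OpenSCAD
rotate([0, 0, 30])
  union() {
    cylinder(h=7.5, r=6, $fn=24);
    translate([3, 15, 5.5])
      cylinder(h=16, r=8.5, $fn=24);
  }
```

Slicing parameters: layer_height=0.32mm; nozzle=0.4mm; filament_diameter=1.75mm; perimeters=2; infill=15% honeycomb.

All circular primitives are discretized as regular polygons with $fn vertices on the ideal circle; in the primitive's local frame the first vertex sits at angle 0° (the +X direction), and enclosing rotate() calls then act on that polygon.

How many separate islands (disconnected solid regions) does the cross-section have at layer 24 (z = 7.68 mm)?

At z = 7.68 mm: the cylinder is not intersected at this z (z outside [0, 7.5]); the r=8.5 cylinder at (3, 15) contributes a regular 24-gon of circumradius 8.5; Merging all regions: only the r=8.5 cylinder at (3, 15) is present, so the union is just that shape — 1 connected region; (rotated 30° about Z; rotation is an isometry so areas/perimeters/island counts are preserved). Overall, the cross-section is a single solid region. Island count = 1.

1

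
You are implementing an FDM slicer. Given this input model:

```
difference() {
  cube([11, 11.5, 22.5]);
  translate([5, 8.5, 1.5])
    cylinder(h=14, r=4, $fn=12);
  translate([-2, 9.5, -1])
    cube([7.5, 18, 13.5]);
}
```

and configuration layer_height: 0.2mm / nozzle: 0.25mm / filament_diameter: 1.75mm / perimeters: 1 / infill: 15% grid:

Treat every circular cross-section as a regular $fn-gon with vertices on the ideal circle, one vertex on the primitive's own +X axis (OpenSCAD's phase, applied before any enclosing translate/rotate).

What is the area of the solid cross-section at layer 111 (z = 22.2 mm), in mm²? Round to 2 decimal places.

126.50 mm²

At z = 22.2 mm: the 11×11.5 cube contributes its full rectangle (area 126.50 mm²); the cylinder at (5, 8.5) is absent (z outside [1.5, 15.5]); the cube at (-2, 9.5) is not intersected at this z (z outside [-1, 12.5]); After the difference (first − rest): none of the subtracted shapes is present at this height, so the 11×11.5 cube is unchanged — area = 126.50 mm². Overall, the cross-section is a single solid region. Net area = 126.50 mm².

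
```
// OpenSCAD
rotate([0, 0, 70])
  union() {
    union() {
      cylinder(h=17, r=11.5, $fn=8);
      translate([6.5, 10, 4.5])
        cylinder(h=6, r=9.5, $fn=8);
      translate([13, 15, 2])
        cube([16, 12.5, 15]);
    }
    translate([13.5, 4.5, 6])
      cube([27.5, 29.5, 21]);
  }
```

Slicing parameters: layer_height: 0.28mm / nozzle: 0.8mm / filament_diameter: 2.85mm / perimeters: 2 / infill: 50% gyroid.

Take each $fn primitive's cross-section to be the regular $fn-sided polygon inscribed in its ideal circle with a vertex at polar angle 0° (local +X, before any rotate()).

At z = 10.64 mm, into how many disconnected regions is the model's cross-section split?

2

At z = 10.64 mm: the r=11.5 cylinder gives a regular 8-gon of circumradius 11.5 (constant along its height); the cylinder at (6.5, 10) is absent (z outside [4.5, 10.5]); the cube at (13, 15) is present — its section is the full 16×12.5 rectangle; Combining (union): the 2 present regions are separate (no shared area or edge), so areas and boundary lengths simply add and each stays a separate island — 2 connected regions; the cube at (13.5, 4.5) (footprint 27.5×29.5) is included at this height; Merging all regions: the regions partially overlap (shared area 193.75 mm²), so overlapping operands fuse into one piece — 2 connected regions; (whole slice rotated 70° about Z — lengths, areas and connectivity unchanged). The result has 2 disconnected regions.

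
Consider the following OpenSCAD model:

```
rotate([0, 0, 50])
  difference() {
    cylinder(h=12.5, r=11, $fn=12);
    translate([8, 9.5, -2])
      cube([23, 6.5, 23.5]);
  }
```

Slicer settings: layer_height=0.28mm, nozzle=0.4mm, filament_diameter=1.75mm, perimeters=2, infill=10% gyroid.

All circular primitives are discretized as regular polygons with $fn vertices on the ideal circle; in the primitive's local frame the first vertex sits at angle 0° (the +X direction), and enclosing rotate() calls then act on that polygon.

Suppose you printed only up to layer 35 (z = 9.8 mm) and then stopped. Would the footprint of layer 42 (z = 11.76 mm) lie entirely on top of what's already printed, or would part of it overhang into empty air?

Compare the two slices. At z = 9.8: the r=11 cylinder contributes a regular 12-gon of circumradius 11 (area = (12/2)·11.000²·sin(360°/12) = 363.00 mm²); the 23×6.5 cube at (8, 9.5) contributes its full rectangle (area 149.50 mm²); Taking the first minus the rest: starting from the r=11 cylinder (363.00 mm²), the 23×6.5 cube at (8, 9.5) misses the remaining region (no effect) — area = 363.00 mm²; (rotated 50° about Z; rotation is an isometry so areas/perimeters/island counts are preserved). At z = 11.76: the cylinder: section is a regular 12-gon, circumradius r=11 (area = (12/2)·11.000²·sin(360°/12) = 363.00 mm²); the cube at (8, 9.5) is present — its section is the full 23×6.5 rectangle (area 149.50 mm²); Subtracting the remaining from the first: starting from the r=11 cylinder (363.00 mm²), the 23×6.5 cube at (8, 9.5) misses the remaining region (no effect) — area = 363.00 mm²; (rotated 50° about Z; rotation is an isometry so areas/perimeters/island counts are preserved). Checking containment: the cross-section at z = 11.76 is a subset of the cross-section at z = 9.8.

entirely on top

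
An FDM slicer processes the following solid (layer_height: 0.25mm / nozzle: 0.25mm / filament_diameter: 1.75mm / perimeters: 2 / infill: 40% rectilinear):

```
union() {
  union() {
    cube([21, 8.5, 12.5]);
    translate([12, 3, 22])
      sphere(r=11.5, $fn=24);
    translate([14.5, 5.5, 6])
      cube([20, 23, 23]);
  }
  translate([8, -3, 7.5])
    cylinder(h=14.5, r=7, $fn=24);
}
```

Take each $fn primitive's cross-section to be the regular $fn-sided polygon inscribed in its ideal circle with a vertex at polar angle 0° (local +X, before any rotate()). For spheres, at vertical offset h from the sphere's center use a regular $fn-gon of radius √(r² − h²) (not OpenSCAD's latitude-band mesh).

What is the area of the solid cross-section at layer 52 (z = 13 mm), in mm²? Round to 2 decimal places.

At z = 13 mm: the cube does not reach this height (z outside [0, 12.5]); the r=11.5 sphere at (12, 3) slices to a regular 24-gon of circumradius 7.159 (√(r²−h²) with h=9 from center) (area = (24/2)·7.159²·sin(360°/24) = 159.17 mm²); the 20×23 cube at (14.5, 5.5) contributes its full rectangle (area 460.00 mm²); Merging all regions: the regions partially overlap — summed areas 619.17 mm² minus the doubly-counted overlap 11.19 mm² gives 607.98 mm² — area = 607.98 mm²; the r=7 cylinder at (8, -3) gives a regular 24-gon of circumradius 7 (constant along its height) (area = (24/2)·7.000²·sin(360°/24) = 152.19 mm²); Taking the union: the regions partially overlap — summed areas 760.17 mm² minus the doubly-counted overlap 58.77 mm² gives 701.40 mm² — area = 701.40 mm². Overall, the cross-section is a single solid region. Net area = 701.40 mm².

701.40 mm²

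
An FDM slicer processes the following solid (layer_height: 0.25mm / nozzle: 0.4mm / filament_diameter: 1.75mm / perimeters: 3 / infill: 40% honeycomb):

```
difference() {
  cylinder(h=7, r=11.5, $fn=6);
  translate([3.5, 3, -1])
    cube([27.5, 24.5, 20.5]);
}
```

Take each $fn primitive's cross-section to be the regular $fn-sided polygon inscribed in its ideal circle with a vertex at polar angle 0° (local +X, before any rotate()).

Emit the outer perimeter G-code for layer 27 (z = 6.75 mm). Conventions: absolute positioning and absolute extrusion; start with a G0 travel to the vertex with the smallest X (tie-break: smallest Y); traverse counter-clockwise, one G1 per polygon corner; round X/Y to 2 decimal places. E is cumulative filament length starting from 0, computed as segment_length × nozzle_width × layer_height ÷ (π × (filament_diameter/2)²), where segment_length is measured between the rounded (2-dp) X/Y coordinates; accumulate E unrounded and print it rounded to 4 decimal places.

At z = 6.75 mm: the cylinder: section is a regular 6-gon, circumradius r=11.5; the cube at (3.5, 3) (footprint 27.5×24.5) is included at this height; Taking the first minus the rest: starting from the r=11.5 cylinder, the 27.5×24.5 cube at (3.5, 3) partially overlaps it — only the 29.64 mm² overlap (of its 673.75 mm²) is removed, clipping the outline — 1 connected region. The outline is a single polygon with 8 vertices. Extrusion per mm of travel: 0.4 × 0.25 / (π × 0.875²) = 0.041575. Accumulating E over each segment gives final E = 2.9911.

G0 X-11.50 Y0.00 Z6.75
G1 X-5.75 Y-9.96 E0.4781
G1 X5.75 Y-9.96 E0.9563
G1 X11.50 Y0.00 E1.4344
G1 X9.77 Y3.00 E1.5784
G1 X3.50 Y3.00 E1.8390
G1 X3.50 Y9.96 E2.1284
G1 X-5.75 Y9.96 E2.5130
G1 X-11.50 Y0.00 E2.9911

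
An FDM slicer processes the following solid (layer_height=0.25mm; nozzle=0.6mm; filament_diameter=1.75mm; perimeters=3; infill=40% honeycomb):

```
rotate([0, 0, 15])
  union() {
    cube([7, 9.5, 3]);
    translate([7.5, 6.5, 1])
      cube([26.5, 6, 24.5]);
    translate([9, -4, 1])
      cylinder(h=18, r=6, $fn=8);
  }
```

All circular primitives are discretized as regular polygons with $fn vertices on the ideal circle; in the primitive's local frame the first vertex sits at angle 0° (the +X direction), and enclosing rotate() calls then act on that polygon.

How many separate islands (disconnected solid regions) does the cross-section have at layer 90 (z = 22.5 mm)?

1

At z = 22.5 mm: the cube is not intersected at this z (z outside [0, 3]); the cube at (7.5, 6.5) is present — its section is the full 26.5×6 rectangle; the cylinder at (9, -4) is absent (z outside [1, 19]); Taking the union: only the 26.5×6 cube at (7.5, 6.5) is present, so the union is just that shape — 1 connected region; (rotated 15° about Z; rotation is an isometry so areas/perimeters/island counts are preserved). Overall, the cross-section is a single solid region. Island count = 1.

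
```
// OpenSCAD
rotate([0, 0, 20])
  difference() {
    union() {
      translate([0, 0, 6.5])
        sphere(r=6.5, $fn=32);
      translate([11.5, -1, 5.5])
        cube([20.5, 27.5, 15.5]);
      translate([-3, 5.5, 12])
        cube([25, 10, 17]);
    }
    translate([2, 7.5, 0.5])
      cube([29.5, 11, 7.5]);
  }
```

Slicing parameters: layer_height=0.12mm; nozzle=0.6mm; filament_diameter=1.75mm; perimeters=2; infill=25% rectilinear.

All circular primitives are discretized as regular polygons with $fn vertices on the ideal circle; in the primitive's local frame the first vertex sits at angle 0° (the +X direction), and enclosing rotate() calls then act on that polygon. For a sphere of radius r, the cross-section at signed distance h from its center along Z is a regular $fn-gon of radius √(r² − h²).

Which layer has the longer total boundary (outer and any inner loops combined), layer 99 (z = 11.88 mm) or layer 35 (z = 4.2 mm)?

layer 99 (z = 11.88 mm)

Layer 99 (z = 11.88): the sphere: section is a regular 32-gon, circumradius = √(r²−h²) = √(6.5²−5.38²) = 3.648 (perimeter = 2·32·3.648·sin(180°/32) = 22.88 mm); the cube at (11.5, -1) is present — its section is the full 20.5×27.5 rectangle (perimeter 96.00 mm); the cube at (-3, 5.5) is not intersected at this z (z outside [12, 29]); Merging all regions: the 2 present regions are separate (no shared area or edge), so areas and boundary lengths simply add and each stays a separate island — boundary = 118.88 mm; the cube at (2, 7.5) does not reach this height (z outside [0.5, 8]); After the difference (first − rest): none of the subtracted shapes is present at this height, so that combined region is unchanged — boundary = 118.88 mm; (rotated 20° about Z; rotation is an isometry so areas/perimeters/island counts are preserved). So its perimeter = 118.88 mm. Layer 35 (z = 4.2): the r=6.5 sphere slices to a regular 32-gon of circumradius 6.079 (√(r²−h²) with h=2.3 from center) (perimeter = 2·32·6.079·sin(180°/32) = 38.14 mm); the cube at (11.5, -1) is absent (z outside [5.5, 21]); the cube at (-3, 5.5) is absent (z outside [12, 29]); Combining (union): only the r=6.5 sphere is present, so the union is just that shape — boundary = 38.14 mm; the cube at (2, 7.5) (footprint 29.5×11) is included at this height (perimeter 81.00 mm); After the difference (first − rest): starting from that combined region, the 29.5×11 cube at (2, 7.5) misses the remaining region (no effect) — boundary = 38.14 mm; (rotated 20° about Z; rotation is an isometry so areas/perimeters/island counts are preserved). So its perimeter = 38.14 mm. Layer 99 is larger (118.88 vs 38.14 mm).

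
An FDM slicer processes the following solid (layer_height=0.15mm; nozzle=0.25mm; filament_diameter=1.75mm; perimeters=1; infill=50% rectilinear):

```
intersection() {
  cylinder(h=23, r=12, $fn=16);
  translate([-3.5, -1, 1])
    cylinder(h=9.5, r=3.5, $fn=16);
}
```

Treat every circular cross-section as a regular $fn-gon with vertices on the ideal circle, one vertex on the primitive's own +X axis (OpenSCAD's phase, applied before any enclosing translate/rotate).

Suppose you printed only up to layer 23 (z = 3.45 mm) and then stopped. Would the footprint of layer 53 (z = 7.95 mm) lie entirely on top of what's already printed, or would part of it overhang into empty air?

Compare the two slices. At z = 3.45: the cylinder: section is a regular 16-gon, circumradius r=12 (area = (16/2)·12.000²·sin(360°/16) = 440.85 mm²); the r=3.5 cylinder at (-3.5, -1) contributes a regular 16-gon of circumradius 3.5 (area = (16/2)·3.500²·sin(360°/16) = 37.50 mm²); Taking the intersection: the r=3.5 cylinder at (-3.5, -1) lies inside the r=12 cylinder, so the common part is the r=3.5 cylinder at (-3.5, -1) itself — area = 37.50 mm². At z = 7.95: the r=12 cylinder gives a regular 16-gon of circumradius 12 (constant along its height) (area = (16/2)·12.000²·sin(360°/16) = 440.85 mm²); the r=3.5 cylinder at (-3.5, -1) gives a regular 16-gon of circumradius 3.5 (constant along its height) (area = (16/2)·3.500²·sin(360°/16) = 37.50 mm²); Taking the intersection: the r=3.5 cylinder at (-3.5, -1) lies inside the r=12 cylinder, so the common part is the r=3.5 cylinder at (-3.5, -1) itself — area = 37.50 mm². Checking containment: the cross-section at z = 7.95 is a subset of the cross-section at z = 3.45.

entirely on top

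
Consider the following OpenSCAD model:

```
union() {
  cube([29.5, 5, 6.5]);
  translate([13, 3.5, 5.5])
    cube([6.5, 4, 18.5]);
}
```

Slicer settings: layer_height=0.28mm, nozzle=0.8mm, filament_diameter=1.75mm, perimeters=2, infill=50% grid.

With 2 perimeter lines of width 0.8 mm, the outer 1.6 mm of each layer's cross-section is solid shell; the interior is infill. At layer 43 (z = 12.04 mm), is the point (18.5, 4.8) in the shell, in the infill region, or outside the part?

At z = 12.04 mm: the cube is not intersected at this z (z outside [0, 6.5]); the 6.5×4 cube at (13, 3.5) contributes its full rectangle; Combining (union): only the 6.5×4 cube at (13, 3.5) is present, so the union is just that shape — 1 connected region. Overall, the cross-section is a single solid region. The nearest boundary edge runs (19.50, 3.50)→(19.50, 7.50); distance from the point to it = 1.00 mm. The point is inside the cross-section, 1.00 mm from the nearest boundary — within the 1.6 mm shell band (2 × 0.8).

shell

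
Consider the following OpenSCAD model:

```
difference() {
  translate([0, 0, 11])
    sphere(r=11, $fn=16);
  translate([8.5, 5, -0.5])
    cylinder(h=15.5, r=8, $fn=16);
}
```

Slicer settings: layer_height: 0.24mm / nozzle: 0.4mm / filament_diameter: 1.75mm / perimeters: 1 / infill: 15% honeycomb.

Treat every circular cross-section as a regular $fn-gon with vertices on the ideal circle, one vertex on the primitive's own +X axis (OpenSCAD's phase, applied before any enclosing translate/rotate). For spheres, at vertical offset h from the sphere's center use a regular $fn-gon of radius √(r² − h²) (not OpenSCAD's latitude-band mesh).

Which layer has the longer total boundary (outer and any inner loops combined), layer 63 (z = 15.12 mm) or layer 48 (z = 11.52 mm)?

Layer 63 (z = 15.12): the r=11 sphere contributes a regular 16-gon of circumradius √(11²−4.12²) = 10.199 (perimeter = 2·16·10.199·sin(180°/16) = 63.67 mm); the cylinder at (8.5, 5) is absent (z outside [-0.5, 15]); Subtracting the remaining from the first: none of the subtracted shapes is present at this height, so the r=11 sphere is unchanged — boundary = 63.67 mm. So its perimeter = 63.67 mm. Layer 48 (z = 11.52): the r=11 sphere contributes a regular 16-gon of circumradius √(11²−0.52²) = 10.988 (perimeter = 2·16·10.988·sin(180°/16) = 68.60 mm); the r=8 cylinder at (8.5, 5) gives a regular 16-gon of circumradius 8 (constant along its height) (perimeter = 2·16·8.000·sin(180°/16) = 49.94 mm); Subtracting the remaining from the first: starting from the r=11 sphere, the r=8 cylinder at (8.5, 5) partially overlaps it — only the 97.34 mm² overlap (of its 195.93 mm²) is removed, clipping the outline — boundary = 72.03 mm. So its perimeter = 72.03 mm. Layer 48 is larger (72.03 vs 63.67 mm).

layer 48 (z = 11.52 mm)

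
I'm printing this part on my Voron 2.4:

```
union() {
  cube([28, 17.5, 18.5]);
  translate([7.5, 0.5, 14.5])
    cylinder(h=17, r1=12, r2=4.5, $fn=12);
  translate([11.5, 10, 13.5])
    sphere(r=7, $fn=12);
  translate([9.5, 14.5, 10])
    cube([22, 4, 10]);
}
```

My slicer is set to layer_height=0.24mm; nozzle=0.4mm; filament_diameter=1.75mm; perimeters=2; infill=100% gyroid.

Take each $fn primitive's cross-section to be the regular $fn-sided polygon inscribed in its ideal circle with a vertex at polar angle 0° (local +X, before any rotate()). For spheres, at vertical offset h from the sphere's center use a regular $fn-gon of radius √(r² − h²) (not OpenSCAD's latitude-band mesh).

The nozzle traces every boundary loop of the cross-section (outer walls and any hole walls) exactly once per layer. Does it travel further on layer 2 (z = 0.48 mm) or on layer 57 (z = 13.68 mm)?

Layer 2 (z = 0.48): the cube is present — its section is the full 28×17.5 rectangle (perimeter 91.00 mm); the cone at (7.5, 0.5) is absent (z outside [14.5, 31.5]); the sphere at (11.5, 10) does not reach this height (|z−center|=13.020 > r=7); the cube at (9.5, 14.5) is not intersected at this z (z outside [10, 20]); Merging all regions: only the 28×17.5 cube is present, so the union is just that shape — boundary = 91.00 mm. So its perimeter = 91.00 mm. Layer 57 (z = 13.68): the 28×17.5 cube contributes its full rectangle (perimeter 91.00 mm); the cone at (7.5, 0.5) does not reach this height (z outside [14.5, 31.5]); the r=7 sphere at (11.5, 10) contributes a regular 12-gon of circumradius √(7²−0.18²) = 6.998 (perimeter = 2·12·6.998·sin(180°/12) = 43.47 mm); the cube at (9.5, 14.5) (footprint 22×4) is included at this height (perimeter 52.00 mm); Taking the union: the regions partially overlap (shared area 202.40 mm²), so the edge portions inside another operand are dropped and the merged outline is re-measured after clipping — boundary = 100.00 mm. So its perimeter = 100.00 mm. Layer 57 is larger (100.00 vs 91.00 mm).

layer 57 (z = 13.68 mm)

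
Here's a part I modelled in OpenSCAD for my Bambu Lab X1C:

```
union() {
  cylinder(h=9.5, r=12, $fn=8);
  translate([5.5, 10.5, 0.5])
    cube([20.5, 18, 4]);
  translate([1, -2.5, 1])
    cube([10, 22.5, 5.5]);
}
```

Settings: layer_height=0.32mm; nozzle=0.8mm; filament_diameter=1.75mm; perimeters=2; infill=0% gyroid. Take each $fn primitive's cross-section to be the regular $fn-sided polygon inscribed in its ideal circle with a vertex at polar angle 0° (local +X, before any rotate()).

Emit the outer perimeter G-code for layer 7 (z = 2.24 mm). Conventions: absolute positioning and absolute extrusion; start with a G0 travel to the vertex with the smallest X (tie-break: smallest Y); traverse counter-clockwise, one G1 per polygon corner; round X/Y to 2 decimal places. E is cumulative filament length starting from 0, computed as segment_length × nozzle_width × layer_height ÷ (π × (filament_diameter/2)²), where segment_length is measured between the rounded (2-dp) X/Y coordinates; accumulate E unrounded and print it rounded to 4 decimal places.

At z = 2.24 mm: the r=12 cylinder contributes a regular 8-gon of circumradius 12; the cube at (5.5, 10.5) is present — its section is the full 20.5×18 rectangle; the 10×22.5 cube at (1, -2.5) contributes its full rectangle; Merging all regions: the regions partially overlap (shared area 166.07 mm²), so overlapping operands fuse into one piece — 1 connected region. The outline is a single polygon with 18 vertices. Extrusion per mm of travel: 0.8 × 0.32 / (π × 0.875²) = 0.106432. Accumulating E over each segment gives final E = 15.0967.

G0 X-12.00 Y0.00 Z2.24
G1 X-8.49 Y-8.49 E0.9778
G1 X0.00 Y-12.00 E1.9556
G1 X8.49 Y-8.49 E2.9334
G1 X10.96 Y-2.50 E3.6230
G1 X11.00 Y-2.50 E3.6272
G1 X11.00 Y-2.41 E3.6368
G1 X12.00 Y0.00 E3.9145
G1 X11.00 Y2.41 E4.1922
G1 X11.00 Y10.50 E5.0533
G1 X26.00 Y10.50 E6.6498
G1 X26.00 Y28.50 E8.5655
G1 X5.50 Y28.50 E10.7474
G1 X5.50 Y20.00 E11.6521
G1 X1.00 Y20.00 E12.1310
G1 X1.00 Y11.59 E13.0261
G1 X0.00 Y12.00 E13.1411
G1 X-8.49 Y8.49 E14.1189
G1 X-12.00 Y0.00 E15.0967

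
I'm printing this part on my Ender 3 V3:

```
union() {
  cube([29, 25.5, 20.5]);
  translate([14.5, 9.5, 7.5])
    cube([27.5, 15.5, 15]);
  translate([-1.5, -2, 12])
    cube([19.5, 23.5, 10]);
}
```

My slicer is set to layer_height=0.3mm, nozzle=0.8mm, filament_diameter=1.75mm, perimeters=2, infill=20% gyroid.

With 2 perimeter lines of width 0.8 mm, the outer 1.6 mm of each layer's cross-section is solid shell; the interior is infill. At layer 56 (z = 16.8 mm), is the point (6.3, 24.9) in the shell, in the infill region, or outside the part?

At z = 16.8 mm: the cube (footprint 29×25.5) is included at this height; the 27.5×15.5 cube at (14.5, 9.5) contributes its full rectangle; the 19.5×23.5 cube at (-1.5, -2) contributes its full rectangle; Taking the union: the regions partially overlap (shared area 611.75 mm²), so overlapping operands fuse into one piece — 1 connected region. Overall, the cross-section is a single solid region. The nearest boundary edge runs (0.00, 25.50)→(29.00, 25.50); distance from the point to it = 0.60 mm. The point is inside the cross-section, 0.60 mm from the nearest boundary — within the 1.6 mm shell band (2 × 0.8).

shell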